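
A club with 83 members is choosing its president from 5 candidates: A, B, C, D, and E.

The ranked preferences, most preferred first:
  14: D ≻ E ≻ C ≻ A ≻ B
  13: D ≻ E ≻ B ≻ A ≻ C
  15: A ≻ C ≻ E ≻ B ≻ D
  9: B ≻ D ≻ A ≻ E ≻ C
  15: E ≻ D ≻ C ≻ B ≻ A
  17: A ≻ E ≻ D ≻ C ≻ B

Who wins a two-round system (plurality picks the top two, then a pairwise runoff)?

D

Round 1 first-place votes: A 32, B 9, C 0, D 27, E 15. A and D advance.
Runoff: A is ranked above D on 32 ballots, D above A on 51.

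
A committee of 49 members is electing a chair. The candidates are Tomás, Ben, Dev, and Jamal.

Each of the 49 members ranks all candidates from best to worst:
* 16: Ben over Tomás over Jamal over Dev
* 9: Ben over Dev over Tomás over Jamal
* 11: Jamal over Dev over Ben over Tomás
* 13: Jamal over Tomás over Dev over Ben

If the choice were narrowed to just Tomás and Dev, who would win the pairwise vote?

Tomás

Tomás is ranked above Dev on 29 ballots; Dev above Tomás on 20.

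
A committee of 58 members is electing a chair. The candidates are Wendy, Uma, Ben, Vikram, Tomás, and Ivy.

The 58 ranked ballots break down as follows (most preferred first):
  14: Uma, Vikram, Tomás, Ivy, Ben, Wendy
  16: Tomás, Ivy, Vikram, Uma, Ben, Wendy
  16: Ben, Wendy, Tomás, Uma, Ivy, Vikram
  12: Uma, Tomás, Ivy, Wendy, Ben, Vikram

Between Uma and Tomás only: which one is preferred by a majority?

Tomás

Uma is ranked above Tomás on 26 ballots; Tomás above Uma on 32.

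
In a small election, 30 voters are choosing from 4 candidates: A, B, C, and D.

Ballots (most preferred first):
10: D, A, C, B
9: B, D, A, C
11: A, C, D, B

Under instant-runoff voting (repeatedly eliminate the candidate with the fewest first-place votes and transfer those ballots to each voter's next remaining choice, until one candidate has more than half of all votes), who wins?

Round 1: A 11, B 9, C 0, D 10. C eliminated.
Round 2: A 11, B 9, D 10. B eliminated.
Round 3: A 11, D 19. D has a majority (≥16).

D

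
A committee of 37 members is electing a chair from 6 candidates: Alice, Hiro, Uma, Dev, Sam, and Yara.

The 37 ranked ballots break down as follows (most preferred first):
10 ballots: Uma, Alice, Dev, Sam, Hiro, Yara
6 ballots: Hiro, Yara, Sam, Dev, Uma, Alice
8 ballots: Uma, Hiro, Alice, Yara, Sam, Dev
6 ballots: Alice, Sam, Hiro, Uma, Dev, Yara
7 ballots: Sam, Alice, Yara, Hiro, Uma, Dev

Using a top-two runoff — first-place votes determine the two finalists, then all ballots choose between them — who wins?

Round 1 first-place votes: Alice 6, Hiro 6, Uma 18, Dev 0, Sam 7, Yara 0. Uma and Sam advance.
Runoff: Uma is ranked above Sam on 18 ballots, Sam above Uma on 19.

Sam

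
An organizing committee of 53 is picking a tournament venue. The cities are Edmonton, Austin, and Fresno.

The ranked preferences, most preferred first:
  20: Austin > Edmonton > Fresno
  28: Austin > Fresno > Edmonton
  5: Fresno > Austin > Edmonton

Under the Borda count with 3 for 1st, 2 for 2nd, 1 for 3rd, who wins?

Edmonton: 20×2 + 28×1 + 5×1 = 73
Austin: 20×3 + 28×3 + 5×2 = 154
Fresno: 20×1 + 28×2 + 5×3 = 91

Austin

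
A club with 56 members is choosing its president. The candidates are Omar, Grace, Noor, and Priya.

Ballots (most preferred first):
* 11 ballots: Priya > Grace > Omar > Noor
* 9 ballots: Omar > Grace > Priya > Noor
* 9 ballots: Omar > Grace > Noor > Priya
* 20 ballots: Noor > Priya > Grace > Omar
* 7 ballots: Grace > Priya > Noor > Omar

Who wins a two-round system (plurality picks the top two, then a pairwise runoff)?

Round 1 first-place votes: Omar 18, Grace 7, Noor 20, Priya 11. Noor and Omar advance.
Runoff: Noor is ranked above Omar on 27 ballots, Omar above Noor on 29.

Omar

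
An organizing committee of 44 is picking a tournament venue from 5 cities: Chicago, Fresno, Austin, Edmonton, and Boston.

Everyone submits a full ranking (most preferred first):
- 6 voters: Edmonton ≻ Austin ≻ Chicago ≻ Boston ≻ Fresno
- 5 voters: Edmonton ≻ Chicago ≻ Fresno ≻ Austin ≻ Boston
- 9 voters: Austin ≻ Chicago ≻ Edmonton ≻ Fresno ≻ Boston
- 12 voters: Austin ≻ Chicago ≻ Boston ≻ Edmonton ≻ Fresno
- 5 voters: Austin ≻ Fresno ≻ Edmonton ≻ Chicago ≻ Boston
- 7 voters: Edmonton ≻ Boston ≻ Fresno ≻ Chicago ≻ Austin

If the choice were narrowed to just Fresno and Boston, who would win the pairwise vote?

Boston

Fresno is ranked above Boston on 19 ballots; Boston above Fresno on 25.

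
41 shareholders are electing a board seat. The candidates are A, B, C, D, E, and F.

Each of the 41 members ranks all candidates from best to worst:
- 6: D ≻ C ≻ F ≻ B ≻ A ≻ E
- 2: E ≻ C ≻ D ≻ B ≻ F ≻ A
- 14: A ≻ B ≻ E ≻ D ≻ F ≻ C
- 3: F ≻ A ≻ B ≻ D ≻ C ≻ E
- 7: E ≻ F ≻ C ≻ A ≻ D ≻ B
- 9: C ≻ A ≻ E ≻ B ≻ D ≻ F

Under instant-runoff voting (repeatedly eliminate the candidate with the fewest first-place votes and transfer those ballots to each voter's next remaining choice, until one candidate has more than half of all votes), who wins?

C

Round 1: A 14, B 0, C 9, D 6, E 9, F 3. B eliminated.
Round 2: A 14, C 9, D 6, E 9, F 3. F eliminated.
Round 3: A 17, C 9, D 6, E 9. D eliminated.
Round 4: A 17, C 15, E 9. E eliminated.
Round 5: A 17, C 24. C has a majority (≥21).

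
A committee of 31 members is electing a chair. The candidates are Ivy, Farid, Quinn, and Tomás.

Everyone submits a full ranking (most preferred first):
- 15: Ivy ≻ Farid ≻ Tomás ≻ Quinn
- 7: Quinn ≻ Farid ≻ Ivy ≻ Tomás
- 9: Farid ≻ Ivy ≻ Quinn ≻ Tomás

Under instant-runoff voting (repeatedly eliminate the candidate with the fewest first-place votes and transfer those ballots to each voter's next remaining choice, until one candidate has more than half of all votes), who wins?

Farid

Round 1: Ivy 15, Farid 9, Quinn 7, Tomás 0. Tomás eliminated.
Round 2: Ivy 15, Farid 9, Quinn 7. Quinn eliminated.
Round 3: Ivy 15, Farid 16. Farid has a majority (≥16).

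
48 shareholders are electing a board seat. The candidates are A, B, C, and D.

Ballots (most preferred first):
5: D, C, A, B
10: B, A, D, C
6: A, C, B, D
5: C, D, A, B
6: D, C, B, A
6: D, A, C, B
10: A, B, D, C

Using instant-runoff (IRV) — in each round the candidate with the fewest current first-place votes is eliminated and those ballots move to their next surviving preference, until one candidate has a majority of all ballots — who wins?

A

Round 1: A 16, B 10, C 5, D 17. C eliminated.
Round 2: A 16, B 10, D 22. B eliminated.
Round 3: A 26, D 22. A has a majority (≥25).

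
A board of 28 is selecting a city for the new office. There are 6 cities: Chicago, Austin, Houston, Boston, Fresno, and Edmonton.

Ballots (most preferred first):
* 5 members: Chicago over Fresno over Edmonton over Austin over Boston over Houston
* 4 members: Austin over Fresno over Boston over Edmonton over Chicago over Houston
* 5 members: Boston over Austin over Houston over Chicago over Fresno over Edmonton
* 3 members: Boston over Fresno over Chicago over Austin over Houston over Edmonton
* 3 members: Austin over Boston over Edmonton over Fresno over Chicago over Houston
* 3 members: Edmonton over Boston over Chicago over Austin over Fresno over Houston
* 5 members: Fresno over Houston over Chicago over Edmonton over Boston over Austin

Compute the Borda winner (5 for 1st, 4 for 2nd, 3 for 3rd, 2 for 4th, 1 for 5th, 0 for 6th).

Chicago: 5×5 + 4×1 + 5×2 + 3×3 + 3×1 + 3×3 + 5×3 = 75
Austin: 5×2 + 4×5 + 5×4 + 3×2 + 3×5 + 3×2 + 5×0 = 77
Houston: 5×0 + 4×0 + 5×3 + 3×1 + 3×0 + 3×0 + 5×4 = 38
Boston: 5×1 + 4×3 + 5×5 + 3×5 + 3×4 + 3×4 + 5×1 = 86
Fresno: 5×4 + 4×4 + 5×1 + 3×4 + 3×2 + 3×1 + 5×5 = 87
Edmonton: 5×3 + 4×2 + 5×0 + 3×0 + 3×3 + 3×5 + 5×2 = 57

Fresno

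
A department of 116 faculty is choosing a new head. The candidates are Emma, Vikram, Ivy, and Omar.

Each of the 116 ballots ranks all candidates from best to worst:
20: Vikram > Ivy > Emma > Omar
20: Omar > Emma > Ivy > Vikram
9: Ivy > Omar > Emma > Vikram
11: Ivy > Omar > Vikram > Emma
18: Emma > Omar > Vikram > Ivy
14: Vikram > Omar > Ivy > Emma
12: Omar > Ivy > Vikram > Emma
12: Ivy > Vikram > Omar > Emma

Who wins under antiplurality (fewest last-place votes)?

Ivy

Last-place votes: Emma 49, Vikram 29, Ivy 18, Omar 20.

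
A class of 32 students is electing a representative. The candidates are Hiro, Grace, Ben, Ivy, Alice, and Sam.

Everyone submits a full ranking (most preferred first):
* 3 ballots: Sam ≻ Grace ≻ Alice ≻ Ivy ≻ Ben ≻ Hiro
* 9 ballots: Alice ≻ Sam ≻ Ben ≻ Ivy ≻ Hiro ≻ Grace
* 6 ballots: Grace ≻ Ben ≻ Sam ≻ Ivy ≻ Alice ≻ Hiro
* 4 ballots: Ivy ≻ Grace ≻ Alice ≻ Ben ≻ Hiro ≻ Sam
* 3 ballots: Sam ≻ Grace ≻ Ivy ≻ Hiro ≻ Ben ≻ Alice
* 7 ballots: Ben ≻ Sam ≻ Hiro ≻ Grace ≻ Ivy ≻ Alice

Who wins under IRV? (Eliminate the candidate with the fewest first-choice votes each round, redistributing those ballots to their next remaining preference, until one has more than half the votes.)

Round 1: Hiro 0, Grace 6, Ben 7, Ivy 4, Alice 9, Sam 6. Hiro eliminated.
Round 2: Grace 6, Ben 7, Ivy 4, Alice 9, Sam 6. Ivy eliminated.
Round 3: Grace 10, Ben 7, Alice 9, Sam 6. Sam eliminated.
Round 4: Grace 16, Ben 7, Alice 9. Ben eliminated.
Round 5: Grace 23, Alice 9. Grace has a majority (≥17).

Grace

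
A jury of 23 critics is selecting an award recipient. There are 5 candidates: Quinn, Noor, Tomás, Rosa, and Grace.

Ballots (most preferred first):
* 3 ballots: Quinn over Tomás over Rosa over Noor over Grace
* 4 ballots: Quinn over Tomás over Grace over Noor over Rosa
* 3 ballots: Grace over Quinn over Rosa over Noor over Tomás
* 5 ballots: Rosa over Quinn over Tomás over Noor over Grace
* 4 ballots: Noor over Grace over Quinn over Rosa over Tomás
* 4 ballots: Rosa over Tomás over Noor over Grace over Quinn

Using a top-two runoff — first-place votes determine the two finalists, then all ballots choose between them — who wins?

Quinn

Round 1 first-place votes: Quinn 7, Noor 4, Tomás 0, Rosa 9, Grace 3. Rosa and Quinn advance.
Runoff: Rosa is ranked above Quinn on 9 ballots, Quinn above Rosa on 14.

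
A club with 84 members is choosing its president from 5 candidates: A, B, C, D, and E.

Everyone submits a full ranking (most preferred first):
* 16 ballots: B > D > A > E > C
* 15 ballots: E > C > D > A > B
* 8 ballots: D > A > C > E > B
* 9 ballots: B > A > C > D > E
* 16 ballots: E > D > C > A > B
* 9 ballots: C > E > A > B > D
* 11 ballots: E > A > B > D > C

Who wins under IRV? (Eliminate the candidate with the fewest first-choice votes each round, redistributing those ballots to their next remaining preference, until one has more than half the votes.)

E

Round 1: A 0, B 25, C 9, D 8, E 42. A eliminated.
Round 2: B 25, C 9, D 8, E 42. D eliminated.
Round 3: B 25, C 17, E 42. C eliminated.
Round 4: B 25, E 59. E has a majority (≥43).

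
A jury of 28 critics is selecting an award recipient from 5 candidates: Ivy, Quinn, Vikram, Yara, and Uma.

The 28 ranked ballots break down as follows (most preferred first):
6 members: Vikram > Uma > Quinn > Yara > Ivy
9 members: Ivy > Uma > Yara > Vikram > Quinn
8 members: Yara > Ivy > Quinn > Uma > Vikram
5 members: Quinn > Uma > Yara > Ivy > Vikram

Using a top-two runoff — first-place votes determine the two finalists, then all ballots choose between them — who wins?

Yara

Round 1 first-place votes: Ivy 9, Quinn 5, Vikram 6, Yara 8, Uma 0. Ivy and Yara advance.
Runoff: Ivy is ranked above Yara on 9 ballots, Yara above Ivy on 19.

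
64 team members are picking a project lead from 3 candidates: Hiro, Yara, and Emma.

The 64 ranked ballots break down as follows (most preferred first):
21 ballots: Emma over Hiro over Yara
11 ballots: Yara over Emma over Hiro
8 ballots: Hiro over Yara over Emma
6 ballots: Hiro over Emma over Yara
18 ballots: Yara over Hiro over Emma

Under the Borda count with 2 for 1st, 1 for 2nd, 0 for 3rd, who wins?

Hiro

Hiro: 21×1 + 11×0 + 8×2 + 6×2 + 18×1 = 67
Yara: 21×0 + 11×2 + 8×1 + 6×0 + 18×2 = 66
Emma: 21×2 + 11×1 + 8×0 + 6×1 + 18×0 = 59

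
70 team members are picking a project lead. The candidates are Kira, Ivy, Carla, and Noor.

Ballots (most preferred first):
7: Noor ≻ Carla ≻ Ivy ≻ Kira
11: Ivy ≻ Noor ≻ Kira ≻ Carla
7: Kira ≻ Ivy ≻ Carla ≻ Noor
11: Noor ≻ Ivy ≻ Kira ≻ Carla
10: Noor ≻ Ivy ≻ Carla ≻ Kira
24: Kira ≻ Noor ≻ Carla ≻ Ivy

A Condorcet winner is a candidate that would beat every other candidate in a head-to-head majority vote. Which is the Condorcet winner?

Noor vs Kira: 39–31
Noor vs Ivy: 52–18
Noor vs Carla: 63–7
Noor beats every other candidate.

Noor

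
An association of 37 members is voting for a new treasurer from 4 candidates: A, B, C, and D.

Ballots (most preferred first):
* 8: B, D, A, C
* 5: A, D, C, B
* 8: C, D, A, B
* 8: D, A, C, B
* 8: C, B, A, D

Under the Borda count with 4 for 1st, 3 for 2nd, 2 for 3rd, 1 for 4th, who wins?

D

A: 8×2 + 5×4 + 8×2 + 8×3 + 8×2 = 92
B: 8×4 + 5×1 + 8×1 + 8×1 + 8×3 = 77
C: 8×1 + 5×2 + 8×4 + 8×2 + 8×4 = 98
D: 8×3 + 5×3 + 8×3 + 8×4 + 8×1 = 103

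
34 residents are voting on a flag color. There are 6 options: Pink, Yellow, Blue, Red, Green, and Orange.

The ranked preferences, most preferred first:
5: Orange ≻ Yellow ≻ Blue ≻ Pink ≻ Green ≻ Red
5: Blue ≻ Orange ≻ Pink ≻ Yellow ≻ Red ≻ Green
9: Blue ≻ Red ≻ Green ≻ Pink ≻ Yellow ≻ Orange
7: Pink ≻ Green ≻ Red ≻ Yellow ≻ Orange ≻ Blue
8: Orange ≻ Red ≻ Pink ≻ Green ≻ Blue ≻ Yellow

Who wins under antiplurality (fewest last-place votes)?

Pink

Last-place votes: Pink 0, Yellow 8, Blue 7, Red 5, Green 5, Orange 9.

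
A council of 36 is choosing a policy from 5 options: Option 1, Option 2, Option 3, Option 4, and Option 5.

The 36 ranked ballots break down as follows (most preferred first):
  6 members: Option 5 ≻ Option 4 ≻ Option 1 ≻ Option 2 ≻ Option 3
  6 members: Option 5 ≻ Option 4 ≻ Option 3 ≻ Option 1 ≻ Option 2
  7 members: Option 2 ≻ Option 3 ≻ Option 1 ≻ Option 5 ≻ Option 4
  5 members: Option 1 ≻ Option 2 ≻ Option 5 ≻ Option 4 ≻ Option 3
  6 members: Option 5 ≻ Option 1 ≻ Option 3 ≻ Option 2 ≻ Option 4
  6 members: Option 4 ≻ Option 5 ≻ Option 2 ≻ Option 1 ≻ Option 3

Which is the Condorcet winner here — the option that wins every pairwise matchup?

Option 5 vs Option 1: 24–12
Option 5 vs Option 2: 24–12
Option 5 vs Option 3: 29–7
Option 5 vs Option 4: 30–6
Option 5 beats every other option.

Option 5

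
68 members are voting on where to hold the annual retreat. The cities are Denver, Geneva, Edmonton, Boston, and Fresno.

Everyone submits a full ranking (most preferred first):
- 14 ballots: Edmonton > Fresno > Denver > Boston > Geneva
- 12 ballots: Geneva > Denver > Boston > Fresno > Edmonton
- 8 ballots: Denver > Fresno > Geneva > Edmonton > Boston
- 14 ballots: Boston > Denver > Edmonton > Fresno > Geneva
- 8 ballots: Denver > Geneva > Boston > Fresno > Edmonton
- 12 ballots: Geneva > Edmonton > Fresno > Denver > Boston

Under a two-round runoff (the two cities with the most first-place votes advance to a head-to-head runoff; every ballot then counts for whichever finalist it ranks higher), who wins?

Round 1 first-place votes: Denver 16, Geneva 24, Edmonton 14, Boston 14, Fresno 0. Geneva and Denver advance.
Runoff: Geneva is ranked above Denver on 24 ballots, Denver above Geneva on 44.

Denver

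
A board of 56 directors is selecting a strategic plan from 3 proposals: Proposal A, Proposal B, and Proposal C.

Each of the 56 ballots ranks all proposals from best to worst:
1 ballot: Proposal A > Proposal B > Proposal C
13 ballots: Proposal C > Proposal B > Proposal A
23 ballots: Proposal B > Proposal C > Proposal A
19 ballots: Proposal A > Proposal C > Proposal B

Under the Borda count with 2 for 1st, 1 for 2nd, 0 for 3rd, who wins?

Proposal A: 1×2 + 13×0 + 23×0 + 19×2 = 40
Proposal B: 1×1 + 13×1 + 23×2 + 19×0 = 60
Proposal C: 1×0 + 13×2 + 23×1 + 19×1 = 68

Proposal C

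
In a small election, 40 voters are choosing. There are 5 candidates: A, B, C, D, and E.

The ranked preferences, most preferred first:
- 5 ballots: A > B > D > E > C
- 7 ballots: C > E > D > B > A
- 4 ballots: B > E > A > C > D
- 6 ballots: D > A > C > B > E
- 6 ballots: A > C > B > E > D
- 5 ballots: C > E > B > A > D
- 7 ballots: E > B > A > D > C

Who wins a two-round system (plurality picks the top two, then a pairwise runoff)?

A

Round 1 first-place votes: A 11, B 4, C 12, D 6, E 7. C and A advance.
Runoff: C is ranked above A on 12 ballots, A above C on 28.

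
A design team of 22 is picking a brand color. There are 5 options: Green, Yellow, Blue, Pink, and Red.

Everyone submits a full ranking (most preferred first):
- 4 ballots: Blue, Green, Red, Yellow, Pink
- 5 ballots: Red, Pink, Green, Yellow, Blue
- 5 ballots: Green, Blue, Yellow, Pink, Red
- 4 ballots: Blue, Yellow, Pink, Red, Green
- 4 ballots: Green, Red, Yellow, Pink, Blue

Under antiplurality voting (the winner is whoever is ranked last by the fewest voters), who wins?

Yellow

Last-place votes: Green 4, Yellow 0, Blue 9, Pink 4, Red 5.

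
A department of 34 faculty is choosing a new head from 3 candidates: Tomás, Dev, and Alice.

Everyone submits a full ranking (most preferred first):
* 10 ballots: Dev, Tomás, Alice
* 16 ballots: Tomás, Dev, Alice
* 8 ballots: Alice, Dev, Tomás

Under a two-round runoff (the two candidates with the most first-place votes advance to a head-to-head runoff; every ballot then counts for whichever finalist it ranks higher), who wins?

Dev

Round 1 first-place votes: Tomás 16, Dev 10, Alice 8. Tomás and Dev advance.
Runoff: Tomás is ranked above Dev on 16 ballots, Dev above Tomás on 18.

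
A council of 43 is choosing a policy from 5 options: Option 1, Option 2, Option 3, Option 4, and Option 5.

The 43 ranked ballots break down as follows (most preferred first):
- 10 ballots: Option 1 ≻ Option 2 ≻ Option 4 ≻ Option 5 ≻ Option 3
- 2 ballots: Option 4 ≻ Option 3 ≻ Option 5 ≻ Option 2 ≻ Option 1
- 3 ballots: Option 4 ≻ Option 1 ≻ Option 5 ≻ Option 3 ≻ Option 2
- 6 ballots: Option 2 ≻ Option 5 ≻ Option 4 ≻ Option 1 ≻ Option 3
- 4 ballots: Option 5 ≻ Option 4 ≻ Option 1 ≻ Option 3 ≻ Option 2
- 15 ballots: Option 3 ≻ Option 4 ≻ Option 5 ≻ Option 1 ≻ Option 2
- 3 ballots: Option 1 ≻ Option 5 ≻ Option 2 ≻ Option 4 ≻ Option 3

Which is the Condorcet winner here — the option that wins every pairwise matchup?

Option 4

Option 4 vs Option 1: 30–13
Option 4 vs Option 2: 24–19
Option 4 vs Option 3: 28–15
Option 4 vs Option 5: 30–13
Option 4 beats every other option.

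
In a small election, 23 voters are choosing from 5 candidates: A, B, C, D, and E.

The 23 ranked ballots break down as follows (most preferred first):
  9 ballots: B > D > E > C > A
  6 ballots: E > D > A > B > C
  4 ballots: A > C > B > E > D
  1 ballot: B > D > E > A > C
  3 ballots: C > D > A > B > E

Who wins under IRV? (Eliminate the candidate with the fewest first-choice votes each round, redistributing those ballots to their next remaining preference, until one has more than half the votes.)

Round 1: A 4, B 10, C 3, D 0, E 6. D eliminated.
Round 2: A 4, B 10, C 3, E 6. C eliminated.
Round 3: A 7, B 10, E 6. E eliminated.
Round 4: A 13, B 10. A has a majority (≥12).

A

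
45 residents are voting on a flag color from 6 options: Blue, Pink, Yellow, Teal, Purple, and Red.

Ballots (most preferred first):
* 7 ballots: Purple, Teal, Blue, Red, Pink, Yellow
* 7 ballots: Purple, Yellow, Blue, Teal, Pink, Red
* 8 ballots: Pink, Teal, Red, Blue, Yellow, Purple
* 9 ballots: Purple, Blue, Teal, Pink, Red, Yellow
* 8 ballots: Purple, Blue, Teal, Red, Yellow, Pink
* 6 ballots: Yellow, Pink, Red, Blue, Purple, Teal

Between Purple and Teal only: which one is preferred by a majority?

Purple is ranked above Teal on 37 ballots; Teal above Purple on 8.

Purple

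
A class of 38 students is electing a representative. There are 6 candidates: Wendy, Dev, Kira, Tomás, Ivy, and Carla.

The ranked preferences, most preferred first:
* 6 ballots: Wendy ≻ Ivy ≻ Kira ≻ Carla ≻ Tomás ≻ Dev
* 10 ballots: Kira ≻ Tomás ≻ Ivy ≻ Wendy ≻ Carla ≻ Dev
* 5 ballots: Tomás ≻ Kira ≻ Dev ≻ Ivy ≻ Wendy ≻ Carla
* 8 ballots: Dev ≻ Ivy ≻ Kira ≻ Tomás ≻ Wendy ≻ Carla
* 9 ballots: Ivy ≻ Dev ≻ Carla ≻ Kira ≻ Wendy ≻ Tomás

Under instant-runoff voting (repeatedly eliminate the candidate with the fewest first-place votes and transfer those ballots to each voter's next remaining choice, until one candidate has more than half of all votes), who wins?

Round 1: Wendy 6, Dev 8, Kira 10, Tomás 5, Ivy 9, Carla 0. Carla eliminated.
Round 2: Wendy 6, Dev 8, Kira 10, Tomás 5, Ivy 9. Tomás eliminated.
Round 3: Wendy 6, Dev 8, Kira 15, Ivy 9. Wendy eliminated.
Round 4: Dev 8, Kira 15, Ivy 15. Dev eliminated.
Round 5: Kira 15, Ivy 23. Ivy has a majority (≥20).

Ivy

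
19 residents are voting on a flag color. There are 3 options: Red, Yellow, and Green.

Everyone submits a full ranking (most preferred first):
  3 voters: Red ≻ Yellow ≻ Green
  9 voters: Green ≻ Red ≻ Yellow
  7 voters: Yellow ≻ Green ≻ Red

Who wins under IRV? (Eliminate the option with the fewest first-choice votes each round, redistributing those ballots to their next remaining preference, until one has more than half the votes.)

Round 1: Red 3, Yellow 7, Green 9. Red eliminated.
Round 2: Yellow 10, Green 9. Yellow has a majority (≥10).

Yellow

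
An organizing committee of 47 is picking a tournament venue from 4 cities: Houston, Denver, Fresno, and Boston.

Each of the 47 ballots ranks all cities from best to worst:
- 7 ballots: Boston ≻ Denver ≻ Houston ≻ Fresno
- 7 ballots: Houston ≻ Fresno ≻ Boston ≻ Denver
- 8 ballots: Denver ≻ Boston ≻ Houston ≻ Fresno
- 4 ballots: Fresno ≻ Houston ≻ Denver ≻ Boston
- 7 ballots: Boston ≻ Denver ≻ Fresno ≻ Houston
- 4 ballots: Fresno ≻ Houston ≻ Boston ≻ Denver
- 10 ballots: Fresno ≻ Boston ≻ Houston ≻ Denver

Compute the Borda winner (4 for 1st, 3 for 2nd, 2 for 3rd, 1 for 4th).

Houston: 7×2 + 7×4 + 8×2 + 4×3 + 7×1 + 4×3 + 10×2 = 109
Denver: 7×3 + 7×1 + 8×4 + 4×2 + 7×3 + 4×1 + 10×1 = 103
Fresno: 7×1 + 7×3 + 8×1 + 4×4 + 7×2 + 4×4 + 10×4 = 122
Boston: 7×4 + 7×2 + 8×3 + 4×1 + 7×4 + 4×2 + 10×3 = 136

Boston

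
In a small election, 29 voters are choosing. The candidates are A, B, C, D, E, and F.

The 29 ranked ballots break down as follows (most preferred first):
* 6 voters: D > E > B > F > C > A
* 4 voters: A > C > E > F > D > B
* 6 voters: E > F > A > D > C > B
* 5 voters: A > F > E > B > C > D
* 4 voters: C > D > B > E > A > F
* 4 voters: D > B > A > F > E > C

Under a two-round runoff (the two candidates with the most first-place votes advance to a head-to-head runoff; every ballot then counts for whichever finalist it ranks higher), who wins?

A

Round 1 first-place votes: A 9, B 0, C 4, D 10, E 6, F 0. D and A advance.
Runoff: D is ranked above A on 14 ballots, A above D on 15.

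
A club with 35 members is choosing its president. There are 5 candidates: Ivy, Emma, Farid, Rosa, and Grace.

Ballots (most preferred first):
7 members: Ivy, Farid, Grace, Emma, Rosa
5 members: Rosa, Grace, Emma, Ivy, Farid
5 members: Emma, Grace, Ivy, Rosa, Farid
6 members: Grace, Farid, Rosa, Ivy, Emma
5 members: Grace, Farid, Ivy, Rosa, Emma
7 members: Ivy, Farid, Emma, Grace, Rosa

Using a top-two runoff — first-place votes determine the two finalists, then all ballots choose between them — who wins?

Grace

Round 1 first-place votes: Ivy 14, Emma 5, Farid 0, Rosa 5, Grace 11. Ivy and Grace advance.
Runoff: Ivy is ranked above Grace on 14 ballots, Grace above Ivy on 21.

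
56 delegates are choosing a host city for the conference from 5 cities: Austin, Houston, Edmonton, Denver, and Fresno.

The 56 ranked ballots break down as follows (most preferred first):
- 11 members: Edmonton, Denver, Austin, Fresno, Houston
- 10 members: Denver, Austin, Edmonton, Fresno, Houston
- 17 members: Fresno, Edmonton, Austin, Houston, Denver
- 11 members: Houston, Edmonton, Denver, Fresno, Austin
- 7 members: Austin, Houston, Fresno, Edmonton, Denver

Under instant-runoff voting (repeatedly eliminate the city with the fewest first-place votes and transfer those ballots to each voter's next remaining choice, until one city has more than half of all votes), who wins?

Round 1: Austin 7, Houston 11, Edmonton 11, Denver 10, Fresno 17. Austin eliminated.
Round 2: Houston 18, Edmonton 11, Denver 10, Fresno 17. Denver eliminated.
Round 3: Houston 18, Edmonton 21, Fresno 17. Fresno eliminated.
Round 4: Houston 18, Edmonton 38. Edmonton has a majority (≥29).

Edmonton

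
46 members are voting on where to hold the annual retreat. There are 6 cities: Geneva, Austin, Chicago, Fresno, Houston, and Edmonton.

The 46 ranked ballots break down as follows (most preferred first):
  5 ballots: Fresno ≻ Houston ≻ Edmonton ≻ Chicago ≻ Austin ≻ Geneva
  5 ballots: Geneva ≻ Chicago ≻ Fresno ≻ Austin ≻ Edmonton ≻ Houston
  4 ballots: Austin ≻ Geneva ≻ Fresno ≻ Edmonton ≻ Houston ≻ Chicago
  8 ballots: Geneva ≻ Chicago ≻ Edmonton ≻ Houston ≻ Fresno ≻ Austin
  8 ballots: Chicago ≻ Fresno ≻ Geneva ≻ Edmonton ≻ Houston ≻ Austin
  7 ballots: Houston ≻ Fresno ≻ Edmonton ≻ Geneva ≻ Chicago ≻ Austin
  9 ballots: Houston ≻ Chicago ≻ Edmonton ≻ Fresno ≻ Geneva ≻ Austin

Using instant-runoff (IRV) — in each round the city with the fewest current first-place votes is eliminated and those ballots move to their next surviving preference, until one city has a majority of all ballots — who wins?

Geneva

Round 1: Geneva 13, Austin 4, Chicago 8, Fresno 5, Houston 16, Edmonton 0. Edmonton eliminated.
Round 2: Geneva 13, Austin 4, Chicago 8, Fresno 5, Houston 16. Austin eliminated.
Round 3: Geneva 17, Chicago 8, Fresno 5, Houston 16. Fresno eliminated.
Round 4: Geneva 17, Chicago 8, Houston 21. Chicago eliminated.
Round 5: Geneva 25, Houston 21. Geneva has a majority (≥24).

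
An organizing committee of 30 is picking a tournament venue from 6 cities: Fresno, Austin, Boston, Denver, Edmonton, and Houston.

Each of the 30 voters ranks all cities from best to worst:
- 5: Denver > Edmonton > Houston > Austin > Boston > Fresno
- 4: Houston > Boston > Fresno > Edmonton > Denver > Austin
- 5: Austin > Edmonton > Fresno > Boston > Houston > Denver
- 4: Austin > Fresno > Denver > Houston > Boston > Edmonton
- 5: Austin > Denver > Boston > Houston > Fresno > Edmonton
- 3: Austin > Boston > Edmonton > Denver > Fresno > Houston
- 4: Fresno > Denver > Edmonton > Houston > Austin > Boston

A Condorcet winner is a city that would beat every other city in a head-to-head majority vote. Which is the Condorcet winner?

Austin

Austin vs Fresno: 22–8
Austin vs Boston: 26–4
Austin vs Denver: 17–13
Austin vs Edmonton: 17–13
Austin vs Houston: 17–13
Austin beats every other city.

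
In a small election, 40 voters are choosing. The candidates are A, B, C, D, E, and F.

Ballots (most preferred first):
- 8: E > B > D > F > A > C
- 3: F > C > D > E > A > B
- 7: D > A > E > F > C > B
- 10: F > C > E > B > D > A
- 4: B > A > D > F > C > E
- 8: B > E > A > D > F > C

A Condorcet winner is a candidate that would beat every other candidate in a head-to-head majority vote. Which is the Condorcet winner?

E vs A: 29–11
E vs B: 28–12
E vs C: 23–17
E vs D: 26–14
E vs F: 23–17
E beats every other candidate.

E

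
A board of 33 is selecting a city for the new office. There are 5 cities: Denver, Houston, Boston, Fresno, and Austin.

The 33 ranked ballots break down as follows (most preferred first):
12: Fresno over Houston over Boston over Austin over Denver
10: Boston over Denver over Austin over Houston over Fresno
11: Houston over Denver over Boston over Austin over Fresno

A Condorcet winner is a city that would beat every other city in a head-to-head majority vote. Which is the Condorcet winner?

Houston vs Denver: 23–10
Houston vs Boston: 23–10
Houston vs Fresno: 21–12
Houston vs Austin: 23–10
Houston beats every other city.

Houston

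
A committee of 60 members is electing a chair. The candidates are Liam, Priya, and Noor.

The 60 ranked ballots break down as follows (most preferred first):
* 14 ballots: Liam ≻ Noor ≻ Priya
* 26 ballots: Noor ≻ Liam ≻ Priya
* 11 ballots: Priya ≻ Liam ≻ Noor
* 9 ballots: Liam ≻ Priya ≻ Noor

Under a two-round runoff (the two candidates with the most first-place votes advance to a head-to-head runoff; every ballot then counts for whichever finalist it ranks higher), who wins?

Liam

Round 1 first-place votes: Liam 23, Priya 11, Noor 26. Noor and Liam advance.
Runoff: Noor is ranked above Liam on 26 ballots, Liam above Noor on 34.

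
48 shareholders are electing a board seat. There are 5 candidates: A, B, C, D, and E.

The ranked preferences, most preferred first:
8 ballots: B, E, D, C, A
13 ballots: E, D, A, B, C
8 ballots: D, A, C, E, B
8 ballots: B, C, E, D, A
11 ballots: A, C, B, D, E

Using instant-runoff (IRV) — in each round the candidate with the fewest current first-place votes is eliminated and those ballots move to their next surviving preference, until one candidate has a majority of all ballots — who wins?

Round 1: A 11, B 16, C 0, D 8, E 13. C eliminated.
Round 2: A 11, B 16, D 8, E 13. D eliminated.
Round 3: A 19, B 16, E 13. E eliminated.
Round 4: A 32, B 16. A has a majority (≥25).

A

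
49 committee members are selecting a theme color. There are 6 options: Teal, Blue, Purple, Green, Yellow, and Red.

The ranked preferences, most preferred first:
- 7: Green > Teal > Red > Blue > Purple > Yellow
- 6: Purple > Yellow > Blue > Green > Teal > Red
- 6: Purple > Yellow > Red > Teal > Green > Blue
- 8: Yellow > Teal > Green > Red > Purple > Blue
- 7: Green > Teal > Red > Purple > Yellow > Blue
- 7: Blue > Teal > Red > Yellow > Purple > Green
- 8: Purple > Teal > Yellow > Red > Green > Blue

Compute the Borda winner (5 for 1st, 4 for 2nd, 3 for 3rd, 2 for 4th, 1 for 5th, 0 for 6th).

Teal

Teal: 7×4 + 6×1 + 6×2 + 8×4 + 7×4 + 7×4 + 8×4 = 166
Blue: 7×2 + 6×3 + 6×0 + 8×0 + 7×0 + 7×5 + 8×0 = 67
Purple: 7×1 + 6×5 + 6×5 + 8×1 + 7×2 + 7×1 + 8×5 = 136
Green: 7×5 + 6×2 + 6×1 + 8×3 + 7×5 + 7×0 + 8×1 = 120
Yellow: 7×0 + 6×4 + 6×4 + 8×5 + 7×1 + 7×2 + 8×3 = 133
Red: 7×3 + 6×0 + 6×3 + 8×2 + 7×3 + 7×3 + 8×2 = 113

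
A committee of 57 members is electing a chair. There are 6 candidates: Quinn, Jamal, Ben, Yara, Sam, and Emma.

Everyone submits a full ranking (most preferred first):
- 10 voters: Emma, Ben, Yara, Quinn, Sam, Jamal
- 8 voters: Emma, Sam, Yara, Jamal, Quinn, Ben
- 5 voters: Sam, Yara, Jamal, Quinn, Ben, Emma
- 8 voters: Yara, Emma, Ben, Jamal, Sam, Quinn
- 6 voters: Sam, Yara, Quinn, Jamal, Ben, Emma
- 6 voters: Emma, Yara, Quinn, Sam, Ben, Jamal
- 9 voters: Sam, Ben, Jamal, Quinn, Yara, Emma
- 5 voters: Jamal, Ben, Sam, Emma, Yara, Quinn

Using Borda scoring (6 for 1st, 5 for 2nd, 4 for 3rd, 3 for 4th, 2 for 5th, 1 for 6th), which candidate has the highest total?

Quinn: 10×3 + 8×2 + 5×3 + 8×1 + 6×4 + 6×4 + 9×3 + 5×1 = 149
Jamal: 10×1 + 8×3 + 5×4 + 8×3 + 6×3 + 6×1 + 9×4 + 5×6 = 168
Ben: 10×5 + 8×1 + 5×2 + 8×4 + 6×2 + 6×2 + 9×5 + 5×5 = 194
Yara: 10×4 + 8×4 + 5×5 + 8×6 + 6×5 + 6×5 + 9×2 + 5×2 = 233
Sam: 10×2 + 8×5 + 5×6 + 8×2 + 6×6 + 6×3 + 9×6 + 5×4 = 234
Emma: 10×6 + 8×6 + 5×1 + 8×5 + 6×1 + 6×6 + 9×1 + 5×3 = 219

Sam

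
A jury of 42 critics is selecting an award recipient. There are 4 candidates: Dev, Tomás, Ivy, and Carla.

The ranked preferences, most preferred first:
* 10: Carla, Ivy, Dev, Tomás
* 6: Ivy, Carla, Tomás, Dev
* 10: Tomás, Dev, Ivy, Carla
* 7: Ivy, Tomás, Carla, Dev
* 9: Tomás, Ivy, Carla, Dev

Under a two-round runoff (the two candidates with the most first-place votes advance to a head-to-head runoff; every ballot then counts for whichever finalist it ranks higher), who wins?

Ivy

Round 1 first-place votes: Dev 0, Tomás 19, Ivy 13, Carla 10. Tomás and Ivy advance.
Runoff: Tomás is ranked above Ivy on 19 ballots, Ivy above Tomás on 23.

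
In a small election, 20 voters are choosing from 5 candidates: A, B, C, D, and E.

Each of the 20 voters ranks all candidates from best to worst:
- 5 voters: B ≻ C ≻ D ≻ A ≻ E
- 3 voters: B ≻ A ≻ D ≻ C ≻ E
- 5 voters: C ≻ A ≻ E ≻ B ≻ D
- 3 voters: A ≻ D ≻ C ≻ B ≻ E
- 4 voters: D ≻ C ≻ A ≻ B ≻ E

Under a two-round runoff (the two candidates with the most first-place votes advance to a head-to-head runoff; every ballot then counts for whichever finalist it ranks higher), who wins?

Round 1 first-place votes: A 3, B 8, C 5, D 4, E 0. B and C advance.
Runoff: B is ranked above C on 8 ballots, C above B on 12.

C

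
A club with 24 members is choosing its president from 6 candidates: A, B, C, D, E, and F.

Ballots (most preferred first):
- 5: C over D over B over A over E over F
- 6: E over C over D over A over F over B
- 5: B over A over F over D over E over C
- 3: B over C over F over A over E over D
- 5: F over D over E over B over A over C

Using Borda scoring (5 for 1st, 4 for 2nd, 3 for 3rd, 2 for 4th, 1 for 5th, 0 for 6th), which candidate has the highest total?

D

A: 5×2 + 6×2 + 5×4 + 3×2 + 5×1 = 53
B: 5×3 + 6×0 + 5×5 + 3×5 + 5×2 = 65
C: 5×5 + 6×4 + 5×0 + 3×4 + 5×0 = 61
D: 5×4 + 6×3 + 5×2 + 3×0 + 5×4 = 68
E: 5×1 + 6×5 + 5×1 + 3×1 + 5×3 = 58
F: 5×0 + 6×1 + 5×3 + 3×3 + 5×5 = 55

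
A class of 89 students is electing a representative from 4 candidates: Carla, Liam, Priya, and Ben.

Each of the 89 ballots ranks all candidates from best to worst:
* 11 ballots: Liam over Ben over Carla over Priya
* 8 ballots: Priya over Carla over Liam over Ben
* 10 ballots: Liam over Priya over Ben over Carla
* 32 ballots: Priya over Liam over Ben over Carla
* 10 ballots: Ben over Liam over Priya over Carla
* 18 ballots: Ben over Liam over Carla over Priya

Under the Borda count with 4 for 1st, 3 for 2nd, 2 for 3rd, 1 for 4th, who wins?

Liam

Carla: 11×2 + 8×3 + 10×1 + 32×1 + 10×1 + 18×2 = 134
Liam: 11×4 + 8×2 + 10×4 + 32×3 + 10×3 + 18×3 = 280
Priya: 11×1 + 8×4 + 10×3 + 32×4 + 10×2 + 18×1 = 239
Ben: 11×3 + 8×1 + 10×2 + 32×2 + 10×4 + 18×4 = 237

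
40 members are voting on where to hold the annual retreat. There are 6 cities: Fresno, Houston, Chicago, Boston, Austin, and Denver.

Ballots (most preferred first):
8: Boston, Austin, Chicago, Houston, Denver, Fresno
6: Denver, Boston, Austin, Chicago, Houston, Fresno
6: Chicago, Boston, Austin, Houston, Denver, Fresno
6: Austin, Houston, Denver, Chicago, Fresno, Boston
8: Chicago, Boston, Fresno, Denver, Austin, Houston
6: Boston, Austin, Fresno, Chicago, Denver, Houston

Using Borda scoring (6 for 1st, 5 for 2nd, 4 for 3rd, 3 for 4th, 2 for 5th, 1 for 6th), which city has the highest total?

Fresno: 8×1 + 6×1 + 6×1 + 6×2 + 8×4 + 6×4 = 88
Houston: 8×3 + 6×2 + 6×3 + 6×5 + 8×1 + 6×1 = 98
Chicago: 8×4 + 6×3 + 6×6 + 6×3 + 8×6 + 6×3 = 170
Boston: 8×6 + 6×5 + 6×5 + 6×1 + 8×5 + 6×6 = 190
Austin: 8×5 + 6×4 + 6×4 + 6×6 + 8×2 + 6×5 = 170
Denver: 8×2 + 6×6 + 6×2 + 6×4 + 8×3 + 6×2 = 124

Boston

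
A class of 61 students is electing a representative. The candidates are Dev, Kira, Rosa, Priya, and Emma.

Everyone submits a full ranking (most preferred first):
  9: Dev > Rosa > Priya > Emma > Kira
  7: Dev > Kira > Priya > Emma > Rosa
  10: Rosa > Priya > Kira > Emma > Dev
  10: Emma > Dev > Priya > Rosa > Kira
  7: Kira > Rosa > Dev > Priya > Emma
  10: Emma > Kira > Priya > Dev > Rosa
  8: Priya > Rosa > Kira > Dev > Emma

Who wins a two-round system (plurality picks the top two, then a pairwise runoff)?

Round 1 first-place votes: Dev 16, Kira 7, Rosa 10, Priya 8, Emma 20. Emma and Dev advance.
Runoff: Emma is ranked above Dev on 30 ballots, Dev above Emma on 31.

Dev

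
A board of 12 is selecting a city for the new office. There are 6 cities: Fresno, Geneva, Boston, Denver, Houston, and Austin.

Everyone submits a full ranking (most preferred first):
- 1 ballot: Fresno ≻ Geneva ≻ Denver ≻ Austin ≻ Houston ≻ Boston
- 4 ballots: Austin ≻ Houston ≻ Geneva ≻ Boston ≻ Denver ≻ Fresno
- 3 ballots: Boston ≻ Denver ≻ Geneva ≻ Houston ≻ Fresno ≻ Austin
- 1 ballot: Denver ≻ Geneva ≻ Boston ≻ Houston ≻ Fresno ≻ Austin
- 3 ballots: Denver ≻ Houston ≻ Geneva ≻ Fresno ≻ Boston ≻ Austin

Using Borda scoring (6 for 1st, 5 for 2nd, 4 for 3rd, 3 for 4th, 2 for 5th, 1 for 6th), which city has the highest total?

Denver

Fresno: 1×6 + 4×1 + 3×2 + 1×2 + 3×3 = 27
Geneva: 1×5 + 4×4 + 3×4 + 1×5 + 3×4 = 50
Boston: 1×1 + 4×3 + 3×6 + 1×4 + 3×2 = 41
Denver: 1×4 + 4×2 + 3×5 + 1×6 + 3×6 = 51
Houston: 1×2 + 4×5 + 3×3 + 1×3 + 3×5 = 49
Austin: 1×3 + 4×6 + 3×1 + 1×1 + 3×1 = 34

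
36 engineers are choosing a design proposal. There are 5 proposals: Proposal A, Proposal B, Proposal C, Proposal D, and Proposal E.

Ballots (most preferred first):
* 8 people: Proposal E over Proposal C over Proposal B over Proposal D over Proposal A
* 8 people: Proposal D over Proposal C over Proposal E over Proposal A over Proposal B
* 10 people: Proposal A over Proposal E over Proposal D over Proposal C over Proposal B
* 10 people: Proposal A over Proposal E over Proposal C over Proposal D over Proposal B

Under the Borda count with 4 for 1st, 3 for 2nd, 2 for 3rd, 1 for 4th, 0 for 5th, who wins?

Proposal A: 8×0 + 8×1 + 10×4 + 10×4 = 88
Proposal B: 8×2 + 8×0 + 10×0 + 10×0 = 16
Proposal C: 8×3 + 8×3 + 10×1 + 10×2 = 78
Proposal D: 8×1 + 8×4 + 10×2 + 10×1 = 70
Proposal E: 8×4 + 8×2 + 10×3 + 10×3 = 108

Proposal E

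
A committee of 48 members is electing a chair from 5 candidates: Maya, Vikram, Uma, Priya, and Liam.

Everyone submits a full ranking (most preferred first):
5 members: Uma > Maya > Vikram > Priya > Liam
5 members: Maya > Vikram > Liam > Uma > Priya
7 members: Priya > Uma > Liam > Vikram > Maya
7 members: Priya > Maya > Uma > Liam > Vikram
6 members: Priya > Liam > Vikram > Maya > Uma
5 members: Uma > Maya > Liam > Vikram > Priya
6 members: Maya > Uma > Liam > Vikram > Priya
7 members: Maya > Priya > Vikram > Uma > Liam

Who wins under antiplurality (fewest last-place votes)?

Last-place votes: Maya 7, Vikram 7, Uma 6, Priya 16, Liam 12.

Uma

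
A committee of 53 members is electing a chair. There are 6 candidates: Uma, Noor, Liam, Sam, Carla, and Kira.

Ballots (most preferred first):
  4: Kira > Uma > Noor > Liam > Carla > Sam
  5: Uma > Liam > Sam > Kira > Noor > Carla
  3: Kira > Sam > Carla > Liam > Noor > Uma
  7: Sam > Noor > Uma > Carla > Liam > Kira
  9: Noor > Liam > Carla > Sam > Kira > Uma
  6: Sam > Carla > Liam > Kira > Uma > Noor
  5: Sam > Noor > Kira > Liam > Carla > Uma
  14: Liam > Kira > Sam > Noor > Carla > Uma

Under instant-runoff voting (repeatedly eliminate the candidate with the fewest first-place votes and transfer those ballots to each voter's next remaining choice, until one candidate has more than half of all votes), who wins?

Round 1: Uma 5, Noor 9, Liam 14, Sam 18, Carla 0, Kira 7. Carla eliminated.
Round 2: Uma 5, Noor 9, Liam 14, Sam 18, Kira 7. Uma eliminated.
Round 3: Noor 9, Liam 19, Sam 18, Kira 7. Kira eliminated.
Round 4: Noor 13, Liam 19, Sam 21. Noor eliminated.
Round 5: Liam 32, Sam 21. Liam has a majority (≥27).

Liam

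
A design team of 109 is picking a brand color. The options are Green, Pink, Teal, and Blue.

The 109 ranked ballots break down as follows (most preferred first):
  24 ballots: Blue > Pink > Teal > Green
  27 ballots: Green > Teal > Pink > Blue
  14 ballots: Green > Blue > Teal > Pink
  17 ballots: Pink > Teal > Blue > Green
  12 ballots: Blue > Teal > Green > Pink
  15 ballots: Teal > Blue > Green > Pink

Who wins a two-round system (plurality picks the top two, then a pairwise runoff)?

Round 1 first-place votes: Green 41, Pink 17, Teal 15, Blue 36. Green and Blue advance.
Runoff: Green is ranked above Blue on 41 ballots, Blue above Green on 68.

Blue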